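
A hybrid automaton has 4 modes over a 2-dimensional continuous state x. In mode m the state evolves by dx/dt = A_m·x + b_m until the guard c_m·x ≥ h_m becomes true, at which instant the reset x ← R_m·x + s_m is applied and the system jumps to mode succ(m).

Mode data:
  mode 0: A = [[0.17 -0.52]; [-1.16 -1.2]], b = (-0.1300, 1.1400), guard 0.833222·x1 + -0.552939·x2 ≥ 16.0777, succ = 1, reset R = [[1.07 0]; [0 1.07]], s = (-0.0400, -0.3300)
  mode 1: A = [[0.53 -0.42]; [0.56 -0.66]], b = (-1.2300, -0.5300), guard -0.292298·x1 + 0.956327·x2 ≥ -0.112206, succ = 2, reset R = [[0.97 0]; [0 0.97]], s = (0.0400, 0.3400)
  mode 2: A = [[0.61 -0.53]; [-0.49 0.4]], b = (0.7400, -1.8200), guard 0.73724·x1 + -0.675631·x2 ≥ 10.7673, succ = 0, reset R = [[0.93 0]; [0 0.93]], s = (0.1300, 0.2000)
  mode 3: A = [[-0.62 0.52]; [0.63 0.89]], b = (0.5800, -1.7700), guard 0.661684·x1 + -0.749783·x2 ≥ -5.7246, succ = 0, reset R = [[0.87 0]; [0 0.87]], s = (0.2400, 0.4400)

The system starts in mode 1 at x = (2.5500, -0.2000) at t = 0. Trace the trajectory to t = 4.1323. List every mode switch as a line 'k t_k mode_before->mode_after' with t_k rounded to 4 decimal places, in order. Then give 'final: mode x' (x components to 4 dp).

1 1.1872 1->2
2 2.5820 2->0
3 3.5298 0->1
final: 1 20.8270 -1.6528

Mode 1: guard c·x = -0.1122 hit at Δt = 1.1872 (t = 1.1872), x⁻ = (2.5806, 0.6714) → reset → x⁺ = (2.5432, 0.9913), jump to mode 2
Mode 2: guard c·x = 10.7673 hit at Δt = 1.3948 (t = 2.5820), x⁻ = (9.1457, -5.9570) → reset → x⁺ = (8.6355, -5.3400), jump to mode 0
Mode 0: guard c·x = 16.0777 hit at Δt = 0.9478 (t = 3.5298), x⁻ = (13.6218, -8.5502) → reset → x⁺ = (14.5353, -9.4787), jump to mode 1
Mode 1: flow for 0.6025 to horizon, guard not reached → x = (20.8270, -1.6528)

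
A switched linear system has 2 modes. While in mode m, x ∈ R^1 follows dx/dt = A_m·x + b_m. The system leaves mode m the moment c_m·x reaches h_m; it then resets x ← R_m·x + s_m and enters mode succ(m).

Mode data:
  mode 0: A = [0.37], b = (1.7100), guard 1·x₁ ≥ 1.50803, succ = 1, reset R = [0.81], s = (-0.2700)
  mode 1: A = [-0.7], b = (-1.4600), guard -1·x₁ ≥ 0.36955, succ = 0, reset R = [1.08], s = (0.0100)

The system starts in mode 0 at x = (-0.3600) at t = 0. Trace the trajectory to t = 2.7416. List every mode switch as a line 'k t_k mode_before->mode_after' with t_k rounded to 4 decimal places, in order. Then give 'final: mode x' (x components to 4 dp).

Mode 0: guard c·x = 1.5080 hit at Δt = 0.9824 (t = 0.9824), x⁻ = (1.5080) → reset → x⁺ = (0.9515), jump to mode 1
Mode 1: guard c·x = 0.3695 hit at Δt = 0.8155 (t = 1.7979), x⁻ = (-0.3696) → reset → x⁺ = (-0.3891), jump to mode 0
Mode 0: flow for 0.9437 to horizon, guard not reached → x = (1.3796)

1 0.9824 0->1
2 1.7979 1->0
final: 0 1.3796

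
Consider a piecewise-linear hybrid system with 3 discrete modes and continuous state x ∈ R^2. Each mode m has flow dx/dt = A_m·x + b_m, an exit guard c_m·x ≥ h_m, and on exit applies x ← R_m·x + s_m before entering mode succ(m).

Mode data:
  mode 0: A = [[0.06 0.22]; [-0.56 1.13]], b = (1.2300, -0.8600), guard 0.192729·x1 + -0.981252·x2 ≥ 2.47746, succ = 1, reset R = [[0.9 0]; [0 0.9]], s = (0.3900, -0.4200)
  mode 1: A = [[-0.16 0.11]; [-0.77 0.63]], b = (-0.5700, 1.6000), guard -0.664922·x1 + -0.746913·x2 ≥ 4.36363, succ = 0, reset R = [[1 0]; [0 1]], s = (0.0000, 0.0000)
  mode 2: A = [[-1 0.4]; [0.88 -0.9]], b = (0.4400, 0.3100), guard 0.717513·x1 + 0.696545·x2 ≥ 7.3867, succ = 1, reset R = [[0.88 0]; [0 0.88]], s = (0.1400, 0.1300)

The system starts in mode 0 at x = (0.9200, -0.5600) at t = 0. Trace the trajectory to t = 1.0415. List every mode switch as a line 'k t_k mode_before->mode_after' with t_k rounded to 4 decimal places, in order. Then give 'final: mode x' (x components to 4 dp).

Mode 0: guard c·x = 2.4775 hit at Δt = 0.5566 (t = 0.5566), x⁻ = (1.4868, -2.2328) → reset → x⁺ = (1.7281, -2.4295), jump to mode 1
Mode 1: flow for 0.4849 to horizon, guard not reached → x = (1.1927, -3.0335)

1 0.5566 0->1
final: 1 1.1927 -3.0335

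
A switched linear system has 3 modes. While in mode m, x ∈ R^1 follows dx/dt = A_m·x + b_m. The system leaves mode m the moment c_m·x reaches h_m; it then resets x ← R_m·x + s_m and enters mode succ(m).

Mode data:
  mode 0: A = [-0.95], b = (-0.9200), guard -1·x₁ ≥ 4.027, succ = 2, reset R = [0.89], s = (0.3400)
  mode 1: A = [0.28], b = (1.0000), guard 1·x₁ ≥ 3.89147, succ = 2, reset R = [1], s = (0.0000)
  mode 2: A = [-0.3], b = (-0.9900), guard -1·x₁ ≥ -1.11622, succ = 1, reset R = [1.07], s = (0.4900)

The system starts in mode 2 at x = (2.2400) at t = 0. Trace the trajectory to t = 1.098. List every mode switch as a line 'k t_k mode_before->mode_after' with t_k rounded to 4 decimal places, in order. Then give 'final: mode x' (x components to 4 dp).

1 0.7557 2->1
final: 1 2.2130

Mode 2: guard c·x = -1.1162 hit at Δt = 0.7557 (t = 0.7557), x⁻ = (1.1162) → reset → x⁺ = (1.6844), jump to mode 1
Mode 1: flow for 0.3423 to horizon, guard not reached → x = (2.2130)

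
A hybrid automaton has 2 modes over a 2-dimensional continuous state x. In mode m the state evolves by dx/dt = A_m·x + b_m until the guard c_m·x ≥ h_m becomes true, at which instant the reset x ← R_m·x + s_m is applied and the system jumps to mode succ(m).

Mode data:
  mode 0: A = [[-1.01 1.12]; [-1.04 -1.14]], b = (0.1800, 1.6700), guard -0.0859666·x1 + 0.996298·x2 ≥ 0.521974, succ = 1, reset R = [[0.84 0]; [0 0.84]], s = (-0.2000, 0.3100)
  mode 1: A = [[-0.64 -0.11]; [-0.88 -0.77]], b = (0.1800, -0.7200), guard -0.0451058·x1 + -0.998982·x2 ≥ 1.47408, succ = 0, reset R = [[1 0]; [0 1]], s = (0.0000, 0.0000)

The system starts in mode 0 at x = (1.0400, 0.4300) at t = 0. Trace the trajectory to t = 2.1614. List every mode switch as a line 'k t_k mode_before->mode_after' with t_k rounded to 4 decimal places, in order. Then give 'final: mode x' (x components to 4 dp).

Mode 0: guard c·x = 0.5220 hit at Δt = 1.1956 (t = 1.1956), x⁻ = (0.8495, 0.5972) → reset → x⁺ = (0.5136, 0.8117), jump to mode 1
Mode 1: flow for 0.9658 to horizon, guard not reached → x = (0.3998, -0.3650)

1 1.1956 0->1
final: 1 0.3998 -0.3650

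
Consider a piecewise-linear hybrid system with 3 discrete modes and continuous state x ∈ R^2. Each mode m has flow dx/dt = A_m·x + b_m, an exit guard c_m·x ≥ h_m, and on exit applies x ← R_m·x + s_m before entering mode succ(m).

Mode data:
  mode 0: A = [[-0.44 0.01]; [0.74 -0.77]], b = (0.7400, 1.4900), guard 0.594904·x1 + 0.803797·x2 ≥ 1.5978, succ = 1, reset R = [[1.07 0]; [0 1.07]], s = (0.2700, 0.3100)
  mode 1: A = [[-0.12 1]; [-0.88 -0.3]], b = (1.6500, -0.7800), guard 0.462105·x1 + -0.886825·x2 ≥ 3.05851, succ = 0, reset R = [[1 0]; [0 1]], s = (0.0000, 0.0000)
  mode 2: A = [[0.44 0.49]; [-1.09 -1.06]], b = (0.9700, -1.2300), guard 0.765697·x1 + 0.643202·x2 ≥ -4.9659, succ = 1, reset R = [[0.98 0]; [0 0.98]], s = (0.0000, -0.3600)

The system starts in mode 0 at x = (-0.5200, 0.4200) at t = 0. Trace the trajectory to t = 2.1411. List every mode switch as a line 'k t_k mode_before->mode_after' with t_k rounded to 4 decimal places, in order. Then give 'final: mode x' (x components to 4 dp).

Mode 0: guard c·x = 1.5978 hit at Δt = 1.5038 (t = 1.5038), x⁻ = (0.5575, 1.5752) → reset → x⁺ = (0.8665, 1.9954), jump to mode 1
Mode 1: flow for 0.6373 to horizon, guard not reached → x = (2.5316, 0.2620)

1 1.5038 0->1
final: 1 2.5316 0.2620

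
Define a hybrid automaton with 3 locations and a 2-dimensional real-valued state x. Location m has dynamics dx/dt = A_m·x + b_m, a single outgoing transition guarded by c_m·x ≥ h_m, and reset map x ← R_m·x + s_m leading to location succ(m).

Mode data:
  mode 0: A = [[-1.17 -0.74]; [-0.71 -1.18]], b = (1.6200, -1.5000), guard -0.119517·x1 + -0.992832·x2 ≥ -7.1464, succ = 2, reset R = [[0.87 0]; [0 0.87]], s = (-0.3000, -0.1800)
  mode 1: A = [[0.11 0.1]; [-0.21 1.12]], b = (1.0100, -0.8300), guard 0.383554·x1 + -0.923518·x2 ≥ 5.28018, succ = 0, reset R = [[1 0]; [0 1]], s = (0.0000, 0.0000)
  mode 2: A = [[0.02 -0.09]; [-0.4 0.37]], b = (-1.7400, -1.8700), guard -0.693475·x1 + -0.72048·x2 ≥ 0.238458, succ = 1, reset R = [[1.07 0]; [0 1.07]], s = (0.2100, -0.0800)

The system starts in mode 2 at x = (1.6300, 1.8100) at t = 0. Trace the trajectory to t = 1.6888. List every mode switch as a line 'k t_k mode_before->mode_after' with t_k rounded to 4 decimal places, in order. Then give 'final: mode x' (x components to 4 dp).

Mode 2: guard c·x = 0.2385 hit at Δt = 1.0418 (t = 1.0418), x⁻ = (-0.2488, -0.0915) → reset → x⁺ = (-0.0562, -0.1779), jump to mode 1
Mode 1: flow for 0.6470 to horizon, guard not reached → x = (0.5757, -1.2004)

1 1.0418 2->1
final: 1 0.5757 -1.2004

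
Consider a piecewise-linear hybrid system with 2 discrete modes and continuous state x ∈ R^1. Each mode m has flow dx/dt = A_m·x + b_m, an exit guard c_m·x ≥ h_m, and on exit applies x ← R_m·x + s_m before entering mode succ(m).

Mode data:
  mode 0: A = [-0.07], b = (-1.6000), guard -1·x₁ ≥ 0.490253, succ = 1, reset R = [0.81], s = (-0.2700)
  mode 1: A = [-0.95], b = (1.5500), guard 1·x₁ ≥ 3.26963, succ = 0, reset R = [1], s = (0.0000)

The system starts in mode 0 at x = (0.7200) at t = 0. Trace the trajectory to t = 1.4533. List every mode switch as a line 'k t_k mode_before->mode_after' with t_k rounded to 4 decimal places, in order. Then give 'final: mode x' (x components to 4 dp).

Mode 0: guard c·x = 0.4903 hit at Δt = 0.7528 (t = 0.7528), x⁻ = (-0.4903) → reset → x⁺ = (-0.6671), jump to mode 1
Mode 1: flow for 0.7005 to horizon, guard not reached → x = (0.4500)

1 0.7528 0->1
final: 1 0.4500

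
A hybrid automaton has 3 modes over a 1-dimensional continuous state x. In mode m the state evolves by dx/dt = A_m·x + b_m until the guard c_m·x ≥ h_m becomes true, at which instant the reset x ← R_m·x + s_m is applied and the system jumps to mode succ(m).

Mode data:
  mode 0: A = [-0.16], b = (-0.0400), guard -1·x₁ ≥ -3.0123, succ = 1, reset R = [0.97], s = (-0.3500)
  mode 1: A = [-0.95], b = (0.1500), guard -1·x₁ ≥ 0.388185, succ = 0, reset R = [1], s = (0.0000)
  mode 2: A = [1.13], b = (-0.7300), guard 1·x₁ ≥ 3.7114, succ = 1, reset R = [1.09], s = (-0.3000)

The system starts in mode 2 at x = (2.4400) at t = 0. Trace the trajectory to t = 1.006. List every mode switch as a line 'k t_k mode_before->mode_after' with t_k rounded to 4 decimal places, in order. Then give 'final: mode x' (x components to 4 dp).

Mode 2: guard c·x = 3.7114 hit at Δt = 0.4741 (t = 0.4741), x⁻ = (3.7114) → reset → x⁺ = (3.7454), jump to mode 1
Mode 1: flow for 0.5319 to horizon, guard not reached → x = (2.3223)

1 0.4741 2->1
final: 1 2.3223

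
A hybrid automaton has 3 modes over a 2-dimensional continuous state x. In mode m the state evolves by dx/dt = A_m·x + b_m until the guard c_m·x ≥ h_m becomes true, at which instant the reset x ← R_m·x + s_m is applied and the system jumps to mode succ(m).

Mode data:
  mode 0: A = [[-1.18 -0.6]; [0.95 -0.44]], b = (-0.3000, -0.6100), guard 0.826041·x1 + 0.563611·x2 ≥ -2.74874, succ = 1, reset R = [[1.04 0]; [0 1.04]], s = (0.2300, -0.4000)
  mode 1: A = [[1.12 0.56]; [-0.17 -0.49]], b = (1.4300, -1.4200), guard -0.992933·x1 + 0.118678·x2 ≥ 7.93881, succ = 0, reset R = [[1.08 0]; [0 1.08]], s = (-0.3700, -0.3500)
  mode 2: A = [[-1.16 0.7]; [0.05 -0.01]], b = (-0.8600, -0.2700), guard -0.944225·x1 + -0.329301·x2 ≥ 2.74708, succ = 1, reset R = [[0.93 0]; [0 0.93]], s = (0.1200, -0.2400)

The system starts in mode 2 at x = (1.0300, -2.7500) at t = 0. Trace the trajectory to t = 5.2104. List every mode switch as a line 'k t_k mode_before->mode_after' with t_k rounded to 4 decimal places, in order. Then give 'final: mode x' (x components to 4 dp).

1 1.3793 2->1
2 2.7901 1->0
3 4.1802 0->1
final: 1 -1.6589 -4.5016

Mode 2: guard c·x = 2.7471 hit at Δt = 1.3793 (t = 1.3793), x⁻ = (-1.8170, -3.1322) → reset → x⁺ = (-1.5698, -3.1530), jump to mode 1
Mode 1: guard c·x = 7.9388 hit at Δt = 1.4108 (t = 2.7901), x⁻ = (-8.2638, -2.2466) → reset → x⁺ = (-9.2949, -2.7764), jump to mode 0
Mode 0: guard c·x = -2.7487 hit at Δt = 1.3901 (t = 4.1802), x⁻ = (0.1422, -5.0855) → reset → x⁺ = (0.3779, -5.6889), jump to mode 1
Mode 1: flow for 1.0302 to horizon, guard not reached → x = (-1.6589, -4.5016)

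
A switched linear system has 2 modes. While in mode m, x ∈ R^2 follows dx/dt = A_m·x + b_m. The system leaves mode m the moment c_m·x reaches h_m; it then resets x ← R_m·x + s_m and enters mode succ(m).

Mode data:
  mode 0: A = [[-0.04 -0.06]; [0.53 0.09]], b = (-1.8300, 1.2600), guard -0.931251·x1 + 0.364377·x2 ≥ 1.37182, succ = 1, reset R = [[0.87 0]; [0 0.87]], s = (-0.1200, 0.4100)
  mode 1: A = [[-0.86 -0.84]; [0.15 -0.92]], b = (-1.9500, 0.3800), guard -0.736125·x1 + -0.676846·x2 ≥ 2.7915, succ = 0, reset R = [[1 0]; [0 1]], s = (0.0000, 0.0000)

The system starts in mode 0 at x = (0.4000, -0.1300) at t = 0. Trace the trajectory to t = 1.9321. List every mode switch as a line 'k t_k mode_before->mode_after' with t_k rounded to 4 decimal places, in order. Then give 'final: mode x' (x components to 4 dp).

Mode 0: guard c·x = 1.3718 hit at Δt = 0.8492 (t = 0.8492), x⁻ = (-1.1608, 0.7981) → reset → x⁺ = (-1.1299, 1.1044), jump to mode 1
Mode 1: flow for 1.0829 to horizon, guard not reached → x = (-2.2356, 0.4730)

1 0.8492 0->1
final: 1 -2.2356 0.4730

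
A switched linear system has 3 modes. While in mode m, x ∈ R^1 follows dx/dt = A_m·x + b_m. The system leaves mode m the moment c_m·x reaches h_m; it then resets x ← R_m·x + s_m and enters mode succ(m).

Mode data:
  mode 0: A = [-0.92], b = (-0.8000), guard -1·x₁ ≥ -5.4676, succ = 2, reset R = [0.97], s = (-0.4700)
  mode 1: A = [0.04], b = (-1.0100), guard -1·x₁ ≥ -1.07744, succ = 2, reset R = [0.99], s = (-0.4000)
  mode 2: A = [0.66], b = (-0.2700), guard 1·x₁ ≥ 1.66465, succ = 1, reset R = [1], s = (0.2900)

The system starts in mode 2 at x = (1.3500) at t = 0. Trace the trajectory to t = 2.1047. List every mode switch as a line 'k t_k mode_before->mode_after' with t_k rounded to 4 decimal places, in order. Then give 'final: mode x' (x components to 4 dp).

Mode 2: guard c·x = 1.6646 hit at Δt = 0.4371 (t = 0.4371), x⁻ = (1.6646) → reset → x⁺ = (1.9546), jump to mode 1
Mode 1: guard c·x = -1.0774 hit at Δt = 0.9241 (t = 1.3612), x⁻ = (1.0774) → reset → x⁺ = (0.6667), jump to mode 2
Mode 2: flow for 0.7435 to horizon, guard not reached → x = (0.8298)

1 0.4371 2->1
2 1.3612 1->2
final: 2 0.8298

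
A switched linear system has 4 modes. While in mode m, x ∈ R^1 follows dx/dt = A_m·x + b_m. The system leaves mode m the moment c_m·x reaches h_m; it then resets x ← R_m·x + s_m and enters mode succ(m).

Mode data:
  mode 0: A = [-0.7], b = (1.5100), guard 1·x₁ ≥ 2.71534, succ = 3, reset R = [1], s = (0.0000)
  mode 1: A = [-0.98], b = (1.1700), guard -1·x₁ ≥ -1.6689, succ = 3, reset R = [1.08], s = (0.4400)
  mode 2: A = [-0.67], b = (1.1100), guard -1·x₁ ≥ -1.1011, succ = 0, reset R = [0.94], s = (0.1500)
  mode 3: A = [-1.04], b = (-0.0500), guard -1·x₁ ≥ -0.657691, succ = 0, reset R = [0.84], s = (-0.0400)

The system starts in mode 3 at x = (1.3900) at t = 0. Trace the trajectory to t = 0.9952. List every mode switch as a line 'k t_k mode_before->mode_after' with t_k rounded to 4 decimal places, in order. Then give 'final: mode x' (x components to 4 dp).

Mode 3: guard c·x = -0.6577 hit at Δt = 0.6844 (t = 0.6844), x⁻ = (0.6577) → reset → x⁺ = (0.5125), jump to mode 0
Mode 0: flow for 0.3108 to horizon, guard not reached → x = (0.8340)

1 0.6844 3->0
final: 0 0.8340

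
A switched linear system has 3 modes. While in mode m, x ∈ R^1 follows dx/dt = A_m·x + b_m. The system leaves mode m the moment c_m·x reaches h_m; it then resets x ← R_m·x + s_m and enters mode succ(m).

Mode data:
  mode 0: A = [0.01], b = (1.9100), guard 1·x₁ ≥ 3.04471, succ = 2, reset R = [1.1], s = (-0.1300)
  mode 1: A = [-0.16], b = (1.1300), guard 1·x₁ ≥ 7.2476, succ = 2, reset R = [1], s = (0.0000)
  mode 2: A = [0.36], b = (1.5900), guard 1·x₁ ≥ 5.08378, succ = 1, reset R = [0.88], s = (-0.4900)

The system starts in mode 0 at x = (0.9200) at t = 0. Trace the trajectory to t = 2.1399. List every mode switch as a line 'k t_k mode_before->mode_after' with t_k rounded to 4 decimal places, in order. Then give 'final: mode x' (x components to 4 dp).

Mode 0: guard c·x = 3.0447 hit at Δt = 1.1010 (t = 1.1010), x⁻ = (3.0447) → reset → x⁺ = (3.2192), jump to mode 2
Mode 2: guard c·x = 5.0838 hit at Δt = 0.6069 (t = 1.7079), x⁻ = (5.0838) → reset → x⁺ = (3.9837), jump to mode 1
Mode 1: flow for 0.4320 to horizon, guard not reached → x = (4.1893)

1 1.1010 0->2
2 1.7079 2->1
final: 1 4.1893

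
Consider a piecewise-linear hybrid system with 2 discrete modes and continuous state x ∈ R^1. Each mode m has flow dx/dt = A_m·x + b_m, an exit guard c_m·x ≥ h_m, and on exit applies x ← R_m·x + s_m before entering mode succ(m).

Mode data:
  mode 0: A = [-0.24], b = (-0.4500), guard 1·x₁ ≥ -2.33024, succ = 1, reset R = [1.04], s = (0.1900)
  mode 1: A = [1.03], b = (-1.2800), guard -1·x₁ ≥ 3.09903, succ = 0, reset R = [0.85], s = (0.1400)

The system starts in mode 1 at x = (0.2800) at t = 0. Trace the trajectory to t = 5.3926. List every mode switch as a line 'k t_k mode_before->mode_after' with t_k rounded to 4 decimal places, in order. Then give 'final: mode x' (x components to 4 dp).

Mode 1: guard c·x = 3.0990 hit at Δt = 1.4624 (t = 1.4624), x⁻ = (-3.0990) → reset → x⁺ = (-2.4942), jump to mode 0
Mode 0: guard c·x = -2.3302 hit at Δt = 1.2815 (t = 2.7439), x⁻ = (-2.3302) → reset → x⁺ = (-2.2334), jump to mode 1
Mode 1: guard c·x = 3.0990 hit at Δt = 0.2159 (t = 2.9598), x⁻ = (-3.0990) → reset → x⁺ = (-2.4942), jump to mode 0
Mode 0: guard c·x = -2.3302 hit at Δt = 1.2815 (t = 4.2413), x⁻ = (-2.3302) → reset → x⁺ = (-2.2334), jump to mode 1
Mode 1: guard c·x = 3.0990 hit at Δt = 0.2159 (t = 4.4572), x⁻ = (-3.0990) → reset → x⁺ = (-2.4942), jump to mode 0
Mode 0: flow for 0.9354 to horizon, guard not reached → x = (-2.3697)

1 1.4624 1->0
2 2.7439 0->1
3 2.9598 1->0
4 4.2413 0->1
5 4.4572 1->0
final: 0 -2.3697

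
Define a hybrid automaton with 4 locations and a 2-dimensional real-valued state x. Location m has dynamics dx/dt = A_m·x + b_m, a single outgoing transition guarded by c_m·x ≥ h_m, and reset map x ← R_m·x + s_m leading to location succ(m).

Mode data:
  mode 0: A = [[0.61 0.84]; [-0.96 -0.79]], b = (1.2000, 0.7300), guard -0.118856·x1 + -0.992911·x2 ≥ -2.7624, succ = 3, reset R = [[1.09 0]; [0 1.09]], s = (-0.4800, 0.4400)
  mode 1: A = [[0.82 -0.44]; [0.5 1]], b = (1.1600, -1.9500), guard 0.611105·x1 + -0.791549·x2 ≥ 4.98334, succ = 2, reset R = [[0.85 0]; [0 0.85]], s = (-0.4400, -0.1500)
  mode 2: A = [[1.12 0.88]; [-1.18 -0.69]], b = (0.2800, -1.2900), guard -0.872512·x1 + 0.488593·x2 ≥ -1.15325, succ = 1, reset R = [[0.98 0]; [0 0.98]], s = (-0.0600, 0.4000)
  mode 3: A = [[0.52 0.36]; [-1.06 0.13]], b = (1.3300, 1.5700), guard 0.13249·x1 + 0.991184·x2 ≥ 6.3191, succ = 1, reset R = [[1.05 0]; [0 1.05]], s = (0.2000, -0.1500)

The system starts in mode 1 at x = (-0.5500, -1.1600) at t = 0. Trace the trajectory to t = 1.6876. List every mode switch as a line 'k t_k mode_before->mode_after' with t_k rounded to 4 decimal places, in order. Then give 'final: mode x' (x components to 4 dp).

1 0.8215 1->2
2 1.3672 2->1
final: 1 0.0727 -5.2304

Mode 1: guard c·x = 4.9833 hit at Δt = 0.8215 (t = 0.8215), x⁻ = (1.6657, -5.0097) → reset → x⁺ = (0.9759, -4.4082), jump to mode 2
Mode 2: guard c·x = -1.1533 hit at Δt = 0.5457 (t = 1.3672), x⁻ = (-0.7378, -3.6779) → reset → x⁺ = (-0.7831, -3.2043), jump to mode 1
Mode 1: flow for 0.3204 to horizon, guard not reached → x = (0.0727, -5.2304)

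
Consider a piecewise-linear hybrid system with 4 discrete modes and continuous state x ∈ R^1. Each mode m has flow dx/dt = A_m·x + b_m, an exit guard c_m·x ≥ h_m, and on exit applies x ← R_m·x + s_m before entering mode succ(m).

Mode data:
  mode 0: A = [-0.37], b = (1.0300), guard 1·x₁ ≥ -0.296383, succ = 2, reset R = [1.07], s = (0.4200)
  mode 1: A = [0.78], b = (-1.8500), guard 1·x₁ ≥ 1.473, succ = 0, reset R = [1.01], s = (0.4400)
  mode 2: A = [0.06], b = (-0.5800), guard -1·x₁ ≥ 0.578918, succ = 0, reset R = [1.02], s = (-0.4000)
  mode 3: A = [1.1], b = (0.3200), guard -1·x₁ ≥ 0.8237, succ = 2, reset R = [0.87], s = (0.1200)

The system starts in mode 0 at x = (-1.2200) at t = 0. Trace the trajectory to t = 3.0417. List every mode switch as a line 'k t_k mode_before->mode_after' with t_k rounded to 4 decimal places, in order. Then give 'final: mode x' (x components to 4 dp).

1 0.7088 0->2
2 1.8565 2->0
3 2.4058 0->2
final: 2 -0.2691

Mode 0: guard c·x = -0.2964 hit at Δt = 0.7088 (t = 0.7088), x⁻ = (-0.2964) → reset → x⁺ = (0.1029), jump to mode 2
Mode 2: guard c·x = 0.5789 hit at Δt = 1.1477 (t = 1.8565), x⁻ = (-0.5789) → reset → x⁺ = (-0.9905), jump to mode 0
Mode 0: guard c·x = -0.2964 hit at Δt = 0.5493 (t = 2.4058), x⁻ = (-0.2964) → reset → x⁺ = (0.1029), jump to mode 2
Mode 2: flow for 0.6359 to horizon, guard not reached → x = (-0.2691)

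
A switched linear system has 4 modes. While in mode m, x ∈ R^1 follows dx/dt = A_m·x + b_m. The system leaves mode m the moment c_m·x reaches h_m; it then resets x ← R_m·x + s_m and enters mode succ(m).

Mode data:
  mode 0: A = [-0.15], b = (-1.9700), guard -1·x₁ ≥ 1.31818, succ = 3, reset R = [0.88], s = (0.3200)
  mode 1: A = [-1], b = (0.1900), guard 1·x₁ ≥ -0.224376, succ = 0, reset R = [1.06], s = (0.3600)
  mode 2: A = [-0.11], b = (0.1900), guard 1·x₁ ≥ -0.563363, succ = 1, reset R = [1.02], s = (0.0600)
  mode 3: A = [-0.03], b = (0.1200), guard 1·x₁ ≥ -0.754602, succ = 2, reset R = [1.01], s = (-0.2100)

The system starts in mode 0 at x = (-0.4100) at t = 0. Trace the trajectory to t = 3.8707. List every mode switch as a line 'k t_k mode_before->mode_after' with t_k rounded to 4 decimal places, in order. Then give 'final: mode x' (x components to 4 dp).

1 0.4937 0->3
2 1.0871 3->2
3 2.5799 2->1
4 3.1108 1->0
final: 0 -1.3059

Mode 0: guard c·x = 1.3182 hit at Δt = 0.4937 (t = 0.4937), x⁻ = (-1.3182) → reset → x⁺ = (-0.8400), jump to mode 3
Mode 3: guard c·x = -0.7546 hit at Δt = 0.5934 (t = 1.0871), x⁻ = (-0.7546) → reset → x⁺ = (-0.9721), jump to mode 2
Mode 2: guard c·x = -0.5634 hit at Δt = 1.4928 (t = 2.5799), x⁻ = (-0.5634) → reset → x⁺ = (-0.5146), jump to mode 1
Mode 1: guard c·x = -0.2244 hit at Δt = 0.5309 (t = 3.1108), x⁻ = (-0.2244) → reset → x⁺ = (0.1222), jump to mode 0
Mode 0: flow for 0.7599 to horizon, guard not reached → x = (-1.3059)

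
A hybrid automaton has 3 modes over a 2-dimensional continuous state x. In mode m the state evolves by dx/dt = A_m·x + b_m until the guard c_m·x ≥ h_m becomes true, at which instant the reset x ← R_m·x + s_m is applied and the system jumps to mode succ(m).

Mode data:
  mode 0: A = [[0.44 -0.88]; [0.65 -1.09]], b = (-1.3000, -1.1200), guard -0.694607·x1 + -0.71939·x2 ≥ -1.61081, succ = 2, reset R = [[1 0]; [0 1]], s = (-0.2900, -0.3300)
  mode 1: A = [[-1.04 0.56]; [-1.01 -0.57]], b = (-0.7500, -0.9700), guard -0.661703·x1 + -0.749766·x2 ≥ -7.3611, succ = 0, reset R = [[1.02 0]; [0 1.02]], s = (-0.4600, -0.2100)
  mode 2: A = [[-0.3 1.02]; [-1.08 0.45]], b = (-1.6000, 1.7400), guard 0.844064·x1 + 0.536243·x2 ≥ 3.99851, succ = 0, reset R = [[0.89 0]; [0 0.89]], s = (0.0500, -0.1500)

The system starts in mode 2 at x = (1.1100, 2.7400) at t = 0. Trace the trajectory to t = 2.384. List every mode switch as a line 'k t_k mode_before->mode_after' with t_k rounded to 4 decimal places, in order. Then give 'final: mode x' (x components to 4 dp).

Mode 2: guard c·x = 3.9985 hit at Δt = 0.7981 (t = 0.7981), x⁻ = (2.2156, 3.9692) → reset → x⁺ = (2.0219, 3.3826), jump to mode 0
Mode 0: guard c·x = -1.6108 hit at Δt = 0.5146 (t = 1.3127), x⁻ = (0.4732, 1.7823) → reset → x⁺ = (0.1832, 1.4523), jump to mode 2
Mode 2: flow for 1.0713 to horizon, guard not reached → x = (1.2945, 4.0245)

1 0.7981 2->0
2 1.3127 0->2
final: 2 1.2945 4.0245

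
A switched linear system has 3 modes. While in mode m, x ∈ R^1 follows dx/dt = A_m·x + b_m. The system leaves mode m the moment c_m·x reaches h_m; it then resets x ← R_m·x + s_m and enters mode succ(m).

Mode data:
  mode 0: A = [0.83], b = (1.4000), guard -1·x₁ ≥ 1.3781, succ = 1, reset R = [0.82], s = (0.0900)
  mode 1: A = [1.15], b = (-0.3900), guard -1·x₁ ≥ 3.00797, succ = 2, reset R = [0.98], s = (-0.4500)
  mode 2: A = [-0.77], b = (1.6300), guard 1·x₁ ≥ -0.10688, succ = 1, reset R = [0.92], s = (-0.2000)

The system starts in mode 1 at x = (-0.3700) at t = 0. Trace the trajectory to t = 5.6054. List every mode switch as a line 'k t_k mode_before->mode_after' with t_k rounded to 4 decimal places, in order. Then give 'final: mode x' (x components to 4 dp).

1 1.3494 1->2
2 2.5289 2->1
3 3.9710 1->2
4 5.1505 2->1
final: 1 -0.7365

Mode 1: guard c·x = 3.0080 hit at Δt = 1.3494 (t = 1.3494), x⁻ = (-3.0080) → reset → x⁺ = (-3.3978), jump to mode 2
Mode 2: guard c·x = -0.1069 hit at Δt = 1.1795 (t = 2.5289), x⁻ = (-0.1069) → reset → x⁺ = (-0.2983), jump to mode 1
Mode 1: guard c·x = 3.0080 hit at Δt = 1.4421 (t = 3.9710), x⁻ = (-3.0080) → reset → x⁺ = (-3.3978), jump to mode 2
Mode 2: guard c·x = -0.1069 hit at Δt = 1.1795 (t = 5.1505), x⁻ = (-0.1069) → reset → x⁺ = (-0.2983), jump to mode 1
Mode 1: flow for 0.4549 to horizon, guard not reached → x = (-0.7365)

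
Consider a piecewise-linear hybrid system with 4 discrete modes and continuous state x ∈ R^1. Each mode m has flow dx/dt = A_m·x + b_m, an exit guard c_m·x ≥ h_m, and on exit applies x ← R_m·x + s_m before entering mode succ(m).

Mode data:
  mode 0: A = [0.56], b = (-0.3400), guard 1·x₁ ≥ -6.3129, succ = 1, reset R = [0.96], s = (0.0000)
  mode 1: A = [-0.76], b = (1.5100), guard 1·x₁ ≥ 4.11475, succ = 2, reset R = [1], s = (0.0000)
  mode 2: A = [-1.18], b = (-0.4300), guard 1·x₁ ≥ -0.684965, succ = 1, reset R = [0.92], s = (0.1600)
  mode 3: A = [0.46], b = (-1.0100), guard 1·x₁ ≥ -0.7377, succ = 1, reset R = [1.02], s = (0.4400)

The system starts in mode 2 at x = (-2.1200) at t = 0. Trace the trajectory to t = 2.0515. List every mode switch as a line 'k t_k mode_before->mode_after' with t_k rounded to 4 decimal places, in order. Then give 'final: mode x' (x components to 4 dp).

1 1.4411 2->1
final: 1 0.4418

Mode 2: guard c·x = -0.6850 hit at Δt = 1.4411 (t = 1.4411), x⁻ = (-0.6850) → reset → x⁺ = (-0.4702), jump to mode 1
Mode 1: flow for 0.6104 to horizon, guard not reached → x = (0.4418)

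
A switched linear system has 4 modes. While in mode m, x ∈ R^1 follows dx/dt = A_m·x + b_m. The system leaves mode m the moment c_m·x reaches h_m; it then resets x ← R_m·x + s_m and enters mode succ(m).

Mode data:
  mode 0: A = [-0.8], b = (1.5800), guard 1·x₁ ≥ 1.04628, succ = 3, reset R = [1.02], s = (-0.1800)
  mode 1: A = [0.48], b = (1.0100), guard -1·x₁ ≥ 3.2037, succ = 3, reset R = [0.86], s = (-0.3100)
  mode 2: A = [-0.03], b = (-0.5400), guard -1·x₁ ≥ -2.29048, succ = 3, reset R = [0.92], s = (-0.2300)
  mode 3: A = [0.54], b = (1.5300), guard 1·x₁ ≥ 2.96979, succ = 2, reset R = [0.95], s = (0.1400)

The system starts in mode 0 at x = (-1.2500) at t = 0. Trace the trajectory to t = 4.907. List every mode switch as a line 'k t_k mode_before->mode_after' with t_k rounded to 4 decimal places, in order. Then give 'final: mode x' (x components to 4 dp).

Mode 0: guard c·x = 1.0463 hit at Δt = 1.5561 (t = 1.5561), x⁻ = (1.0463) → reset → x⁺ = (0.8872), jump to mode 3
Mode 3: guard c·x = 2.9698 hit at Δt = 0.8232 (t = 2.3793), x⁻ = (2.9698) → reset → x⁺ = (2.9613), jump to mode 2
Mode 2: guard c·x = -2.2905 hit at Δt = 1.0842 (t = 3.4635), x⁻ = (2.2905) → reset → x⁺ = (1.8772), jump to mode 3
Mode 3: guard c·x = 2.9698 hit at Δt = 0.3863 (t = 3.8498), x⁻ = (2.9698) → reset → x⁺ = (2.9613), jump to mode 2
Mode 2: flow for 1.0572 to horizon, guard not reached → x = (2.3069)

1 1.5561 0->3
2 2.3793 3->2
3 3.4635 2->3
4 3.8498 3->2
final: 2 2.3069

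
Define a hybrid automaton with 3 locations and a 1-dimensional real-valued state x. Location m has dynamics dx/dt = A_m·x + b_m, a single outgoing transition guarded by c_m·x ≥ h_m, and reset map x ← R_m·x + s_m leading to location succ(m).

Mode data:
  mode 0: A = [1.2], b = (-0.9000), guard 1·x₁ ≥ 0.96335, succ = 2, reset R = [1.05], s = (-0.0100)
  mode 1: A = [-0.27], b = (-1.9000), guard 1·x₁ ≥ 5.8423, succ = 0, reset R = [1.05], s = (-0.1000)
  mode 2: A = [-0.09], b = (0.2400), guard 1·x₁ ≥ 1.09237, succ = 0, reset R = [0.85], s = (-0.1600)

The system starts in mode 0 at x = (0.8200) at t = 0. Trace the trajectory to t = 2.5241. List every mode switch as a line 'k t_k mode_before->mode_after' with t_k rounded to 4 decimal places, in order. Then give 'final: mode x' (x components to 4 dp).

Mode 0: guard c·x = 0.9634 hit at Δt = 0.9287 (t = 0.9287), x⁻ = (0.9633) → reset → x⁺ = (1.0015), jump to mode 2
Mode 2: guard c·x = 1.0924 hit at Δt = 0.6234 (t = 1.5521), x⁻ = (1.0924) → reset → x⁺ = (0.7685), jump to mode 0
Mode 0: flow for 0.9720 to horizon, guard not reached → x = (0.8094)

1 0.9287 0->2
2 1.5521 2->0
final: 0 0.8094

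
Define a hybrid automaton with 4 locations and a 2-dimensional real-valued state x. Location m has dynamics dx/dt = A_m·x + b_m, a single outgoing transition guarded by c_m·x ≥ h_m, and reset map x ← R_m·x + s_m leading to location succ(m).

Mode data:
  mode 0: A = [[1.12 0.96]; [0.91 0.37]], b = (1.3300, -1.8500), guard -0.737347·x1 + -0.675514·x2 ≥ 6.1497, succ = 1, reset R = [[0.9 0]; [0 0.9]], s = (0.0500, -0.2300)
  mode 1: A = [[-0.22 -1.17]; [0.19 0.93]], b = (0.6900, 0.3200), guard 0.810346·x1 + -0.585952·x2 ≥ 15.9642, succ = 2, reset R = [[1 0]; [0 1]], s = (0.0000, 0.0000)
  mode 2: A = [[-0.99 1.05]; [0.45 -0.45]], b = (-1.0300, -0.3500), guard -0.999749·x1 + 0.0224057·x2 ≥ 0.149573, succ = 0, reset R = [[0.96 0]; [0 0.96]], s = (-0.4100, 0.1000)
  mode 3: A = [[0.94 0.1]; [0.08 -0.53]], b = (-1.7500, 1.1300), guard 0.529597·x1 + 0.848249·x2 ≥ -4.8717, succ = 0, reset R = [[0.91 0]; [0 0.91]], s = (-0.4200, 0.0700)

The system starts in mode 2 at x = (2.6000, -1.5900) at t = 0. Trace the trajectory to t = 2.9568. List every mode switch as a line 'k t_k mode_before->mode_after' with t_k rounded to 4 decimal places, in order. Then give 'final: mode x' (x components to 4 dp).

Mode 2: guard c·x = 0.1496 hit at Δt = 0.8445 (t = 0.8445), x⁻ = (-0.1731, -1.0485) → reset → x⁺ = (-0.5762, -0.9065), jump to mode 0
Mode 0: guard c·x = 6.1497 hit at Δt = 1.0290 (t = 1.8735), x⁻ = (-3.5674, -5.2098) → reset → x⁺ = (-3.1607, -4.9188), jump to mode 1
Mode 1: flow for 1.0833 to horizon, guard not reached → x = (7.7053, -12.5874)

1 0.8445 2->0
2 1.8735 0->1
final: 1 7.7053 -12.5874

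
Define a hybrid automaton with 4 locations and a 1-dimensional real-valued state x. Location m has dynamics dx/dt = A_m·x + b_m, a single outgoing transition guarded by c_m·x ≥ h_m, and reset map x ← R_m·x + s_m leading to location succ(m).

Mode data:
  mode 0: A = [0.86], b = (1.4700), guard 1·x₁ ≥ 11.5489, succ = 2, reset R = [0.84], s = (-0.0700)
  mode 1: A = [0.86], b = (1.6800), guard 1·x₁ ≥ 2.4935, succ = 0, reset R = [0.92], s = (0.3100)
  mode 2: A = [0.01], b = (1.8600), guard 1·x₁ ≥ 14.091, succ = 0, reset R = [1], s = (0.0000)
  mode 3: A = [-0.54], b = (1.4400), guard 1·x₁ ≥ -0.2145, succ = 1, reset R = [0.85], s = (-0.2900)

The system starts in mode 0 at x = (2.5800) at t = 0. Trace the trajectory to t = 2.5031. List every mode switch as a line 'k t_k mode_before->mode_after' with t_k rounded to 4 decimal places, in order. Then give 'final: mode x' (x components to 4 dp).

Mode 0: guard c·x = 11.5489 hit at Δt = 1.3122 (t = 1.3122), x⁻ = (11.5489) → reset → x⁺ = (9.6311), jump to mode 2
Mode 2: flow for 1.1909 to horizon, guard not reached → x = (11.9748)

1 1.3122 0->2
final: 2 11.9748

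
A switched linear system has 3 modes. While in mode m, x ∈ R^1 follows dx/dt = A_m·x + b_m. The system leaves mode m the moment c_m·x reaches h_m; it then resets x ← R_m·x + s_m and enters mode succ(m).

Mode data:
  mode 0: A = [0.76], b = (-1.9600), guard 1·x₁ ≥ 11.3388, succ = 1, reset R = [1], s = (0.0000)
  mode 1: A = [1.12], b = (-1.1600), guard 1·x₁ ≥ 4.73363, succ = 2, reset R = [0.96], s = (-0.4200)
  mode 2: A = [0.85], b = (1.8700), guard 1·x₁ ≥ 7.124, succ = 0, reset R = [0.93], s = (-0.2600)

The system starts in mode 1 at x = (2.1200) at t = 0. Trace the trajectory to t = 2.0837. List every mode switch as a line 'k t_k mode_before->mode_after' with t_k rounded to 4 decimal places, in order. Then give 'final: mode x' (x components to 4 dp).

1 1.0954 1->2
2 1.5521 2->0
final: 0 8.2503

Mode 1: guard c·x = 4.7336 hit at Δt = 1.0954 (t = 1.0954), x⁻ = (4.7336) → reset → x⁺ = (4.1243), jump to mode 2
Mode 2: guard c·x = 7.1240 hit at Δt = 0.4567 (t = 1.5521), x⁻ = (7.1240) → reset → x⁺ = (6.3653), jump to mode 0
Mode 0: flow for 0.5316 to horizon, guard not reached → x = (8.2503)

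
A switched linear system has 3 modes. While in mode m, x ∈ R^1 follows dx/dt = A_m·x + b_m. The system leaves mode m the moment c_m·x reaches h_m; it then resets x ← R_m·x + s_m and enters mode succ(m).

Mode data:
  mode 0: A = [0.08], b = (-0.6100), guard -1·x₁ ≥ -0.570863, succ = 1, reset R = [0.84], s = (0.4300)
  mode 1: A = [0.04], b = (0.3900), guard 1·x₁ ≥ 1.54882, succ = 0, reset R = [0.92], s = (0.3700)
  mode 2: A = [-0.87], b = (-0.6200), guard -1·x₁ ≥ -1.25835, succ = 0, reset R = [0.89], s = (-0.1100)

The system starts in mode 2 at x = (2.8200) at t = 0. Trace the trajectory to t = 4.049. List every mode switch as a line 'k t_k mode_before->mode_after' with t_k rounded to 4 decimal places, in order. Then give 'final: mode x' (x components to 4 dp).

1 0.6707 2->0
2 1.4740 0->1
3 2.9301 1->0
final: 0 1.2490

Mode 2: guard c·x = -1.2584 hit at Δt = 0.6707 (t = 0.6707), x⁻ = (1.2584) → reset → x⁺ = (1.0099), jump to mode 0
Mode 0: guard c·x = -0.5709 hit at Δt = 0.8033 (t = 1.4740), x⁻ = (0.5709) → reset → x⁺ = (0.9095), jump to mode 1
Mode 1: guard c·x = 1.5488 hit at Δt = 1.4561 (t = 2.9301), x⁻ = (1.5488) → reset → x⁺ = (1.7949), jump to mode 0
Mode 0: flow for 1.1189 to horizon, guard not reached → x = (1.2490)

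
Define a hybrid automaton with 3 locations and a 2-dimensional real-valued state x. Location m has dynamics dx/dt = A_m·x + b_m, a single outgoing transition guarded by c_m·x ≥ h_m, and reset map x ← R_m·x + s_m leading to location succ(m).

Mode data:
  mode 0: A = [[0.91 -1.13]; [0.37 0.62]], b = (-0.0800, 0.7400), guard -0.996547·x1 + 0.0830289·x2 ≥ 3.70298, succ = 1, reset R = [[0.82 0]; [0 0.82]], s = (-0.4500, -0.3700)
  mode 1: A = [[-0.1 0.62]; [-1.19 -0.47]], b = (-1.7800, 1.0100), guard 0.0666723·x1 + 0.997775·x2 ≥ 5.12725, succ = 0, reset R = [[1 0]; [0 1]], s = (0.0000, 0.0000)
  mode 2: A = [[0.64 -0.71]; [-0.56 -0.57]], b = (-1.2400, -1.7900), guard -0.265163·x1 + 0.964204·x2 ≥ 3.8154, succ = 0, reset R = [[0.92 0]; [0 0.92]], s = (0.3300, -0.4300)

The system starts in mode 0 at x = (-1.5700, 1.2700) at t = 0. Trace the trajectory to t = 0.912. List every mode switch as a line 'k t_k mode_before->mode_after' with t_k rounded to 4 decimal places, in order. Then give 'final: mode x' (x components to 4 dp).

Mode 0: guard c·x = 3.7030 hit at Δt = 0.5016 (t = 0.5016), x⁻ = (-3.5792, 1.6399) → reset → x⁺ = (-3.3849, 0.9747), jump to mode 1
Mode 1: flow for 0.4104 to horizon, guard not reached → x = (-3.4958, 2.7262)

1 0.5016 0->1
final: 1 -3.4958 2.7262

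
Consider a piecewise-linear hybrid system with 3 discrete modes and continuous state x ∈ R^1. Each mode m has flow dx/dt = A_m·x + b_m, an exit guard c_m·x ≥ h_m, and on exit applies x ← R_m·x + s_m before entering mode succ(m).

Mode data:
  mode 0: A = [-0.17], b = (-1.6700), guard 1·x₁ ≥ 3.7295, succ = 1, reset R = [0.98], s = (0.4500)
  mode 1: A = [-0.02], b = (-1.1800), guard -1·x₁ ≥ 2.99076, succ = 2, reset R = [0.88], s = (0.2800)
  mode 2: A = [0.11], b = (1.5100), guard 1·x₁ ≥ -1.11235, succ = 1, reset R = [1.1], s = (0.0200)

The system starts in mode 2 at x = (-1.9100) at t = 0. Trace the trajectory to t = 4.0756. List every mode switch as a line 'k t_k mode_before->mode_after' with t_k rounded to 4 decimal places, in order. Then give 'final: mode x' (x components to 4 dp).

Mode 2: guard c·x = -1.1123 hit at Δt = 0.5938 (t = 0.5938), x⁻ = (-1.1123) → reset → x⁺ = (-1.2036), jump to mode 1
Mode 1: guard c·x = 2.9908 hit at Δt = 1.5705 (t = 2.1643), x⁻ = (-2.9908) → reset → x⁺ = (-2.3519), jump to mode 2
Mode 2: guard c·x = -1.1123 hit at Δt = 0.9402 (t = 3.1046), x⁻ = (-1.1124) → reset → x⁺ = (-1.2036), jump to mode 1
Mode 1: flow for 0.9710 to horizon, guard not reached → x = (-2.3152)

1 0.5938 2->1
2 2.1643 1->2
3 3.1046 2->1
final: 1 -2.3152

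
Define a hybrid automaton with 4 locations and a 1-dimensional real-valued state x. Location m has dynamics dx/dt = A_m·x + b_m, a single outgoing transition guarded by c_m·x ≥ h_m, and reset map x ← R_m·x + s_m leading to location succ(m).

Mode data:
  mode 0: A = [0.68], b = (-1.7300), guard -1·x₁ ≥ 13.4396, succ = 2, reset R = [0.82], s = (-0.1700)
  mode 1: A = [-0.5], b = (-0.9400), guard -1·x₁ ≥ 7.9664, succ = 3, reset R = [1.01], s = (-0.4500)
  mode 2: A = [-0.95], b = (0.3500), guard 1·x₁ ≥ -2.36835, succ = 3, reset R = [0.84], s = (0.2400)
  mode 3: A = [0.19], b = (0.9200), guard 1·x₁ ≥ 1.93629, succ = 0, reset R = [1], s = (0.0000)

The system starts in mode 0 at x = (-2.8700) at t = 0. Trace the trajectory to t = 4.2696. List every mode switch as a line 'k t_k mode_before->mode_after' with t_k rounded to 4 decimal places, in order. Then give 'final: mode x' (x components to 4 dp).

1 1.5920 0->2
2 3.1085 2->3
final: 3 -0.9860

Mode 0: guard c·x = 13.4396 hit at Δt = 1.5920 (t = 1.5920), x⁻ = (-13.4396) → reset → x⁺ = (-11.1905), jump to mode 2
Mode 2: guard c·x = -2.3683 hit at Δt = 1.5165 (t = 3.1085), x⁻ = (-2.3684) → reset → x⁺ = (-1.7494), jump to mode 3
Mode 3: flow for 1.1611 to horizon, guard not reached → x = (-0.9860)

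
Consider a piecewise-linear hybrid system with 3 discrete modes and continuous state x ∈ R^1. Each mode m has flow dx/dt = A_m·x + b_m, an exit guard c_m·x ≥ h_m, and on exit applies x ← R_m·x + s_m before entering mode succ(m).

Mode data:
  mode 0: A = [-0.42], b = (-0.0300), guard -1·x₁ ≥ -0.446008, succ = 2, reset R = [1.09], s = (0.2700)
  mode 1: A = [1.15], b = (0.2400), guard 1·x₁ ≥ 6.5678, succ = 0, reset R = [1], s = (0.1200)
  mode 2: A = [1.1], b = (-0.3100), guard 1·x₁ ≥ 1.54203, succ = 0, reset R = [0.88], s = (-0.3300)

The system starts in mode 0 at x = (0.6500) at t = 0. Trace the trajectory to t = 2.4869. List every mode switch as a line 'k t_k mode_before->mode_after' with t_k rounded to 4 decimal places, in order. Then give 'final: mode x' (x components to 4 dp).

1 0.7913 0->2
2 1.6796 2->0
final: 0 0.7111

Mode 0: guard c·x = -0.4460 hit at Δt = 0.7913 (t = 0.7913), x⁻ = (0.4460) → reset → x⁺ = (0.7561), jump to mode 2
Mode 2: guard c·x = 1.5420 hit at Δt = 0.8883 (t = 1.6796), x⁻ = (1.5420) → reset → x⁺ = (1.0270), jump to mode 0
Mode 0: flow for 0.8073 to horizon, guard not reached → x = (0.7111)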